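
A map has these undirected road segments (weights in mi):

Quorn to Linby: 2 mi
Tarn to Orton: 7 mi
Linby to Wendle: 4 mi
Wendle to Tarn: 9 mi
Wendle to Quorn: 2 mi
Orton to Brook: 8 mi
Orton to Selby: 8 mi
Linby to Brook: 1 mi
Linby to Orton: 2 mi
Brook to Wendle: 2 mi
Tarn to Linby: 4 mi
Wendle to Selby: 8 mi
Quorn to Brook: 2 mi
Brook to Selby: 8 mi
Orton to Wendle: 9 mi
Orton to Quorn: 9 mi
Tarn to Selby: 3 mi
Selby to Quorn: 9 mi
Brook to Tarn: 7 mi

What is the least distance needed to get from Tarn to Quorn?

6 mi

Candidate routes:
Tarn–Linby–Quorn: 4+2 = 6
Tarn–Linby–Brook–Quorn: 4+1+2 = 7
Tarn–Linby–Brook–Wendle–Quorn: 4+1+2+2 = 9
Cheapest is Tarn–Linby–Quorn at 6 mi.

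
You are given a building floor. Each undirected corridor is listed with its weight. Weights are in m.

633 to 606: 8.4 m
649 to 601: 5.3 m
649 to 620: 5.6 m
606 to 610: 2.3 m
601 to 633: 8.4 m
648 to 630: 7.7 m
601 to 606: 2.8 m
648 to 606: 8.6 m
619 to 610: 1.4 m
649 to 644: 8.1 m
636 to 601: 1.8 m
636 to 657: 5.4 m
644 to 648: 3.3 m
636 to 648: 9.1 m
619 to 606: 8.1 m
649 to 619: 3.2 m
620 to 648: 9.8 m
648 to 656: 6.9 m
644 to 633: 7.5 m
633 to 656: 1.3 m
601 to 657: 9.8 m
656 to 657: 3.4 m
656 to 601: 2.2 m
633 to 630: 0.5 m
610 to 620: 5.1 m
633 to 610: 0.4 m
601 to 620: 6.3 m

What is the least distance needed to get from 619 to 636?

Candidate routes:
619 - 610 - 606 - 601 - 636: 1.4+2.3+2.8+1.8 = 8.3
619 - 610 - 633 - 656 - 601 - 636: 1.4+0.4+1.3+2.2+1.8 = 7.1
The minimum is 7.1 m via 619 - 610 - 633 - 656 - 601 - 636.

7.1 m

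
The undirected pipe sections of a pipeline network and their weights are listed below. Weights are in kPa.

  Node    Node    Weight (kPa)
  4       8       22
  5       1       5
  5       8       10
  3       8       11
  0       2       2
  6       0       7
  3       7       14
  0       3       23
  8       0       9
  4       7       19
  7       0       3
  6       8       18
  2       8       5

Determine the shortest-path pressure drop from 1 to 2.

20 kPa

Shortest distances from 1:
1: 0
5: 5  (via 1)
8: 15  (via 5)
2: 20  (via 8)
Shortest route: 1–5–8–2 = 20 kPa.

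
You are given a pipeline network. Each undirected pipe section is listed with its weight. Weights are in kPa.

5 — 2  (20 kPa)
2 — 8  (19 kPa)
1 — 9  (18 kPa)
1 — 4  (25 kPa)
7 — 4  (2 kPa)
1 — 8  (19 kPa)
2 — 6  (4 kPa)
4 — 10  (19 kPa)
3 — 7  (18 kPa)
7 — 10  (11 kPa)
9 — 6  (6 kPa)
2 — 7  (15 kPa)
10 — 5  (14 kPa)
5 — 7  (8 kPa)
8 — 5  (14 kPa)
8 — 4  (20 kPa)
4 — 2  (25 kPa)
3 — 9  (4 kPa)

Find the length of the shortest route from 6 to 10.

Running Dijkstra from 6:
6: 0
2: 4  (via 6)
9: 6  (via 6)
3: 10  (via 9)
7: 19  (via 2)
4: 21  (via 7)
8: 23  (via 2)
1: 24  (via 9)
5: 24  (via 2)
10: 30  (via 7)
Shortest route: 6–2–7–10 = 30 kPa.

30 kPa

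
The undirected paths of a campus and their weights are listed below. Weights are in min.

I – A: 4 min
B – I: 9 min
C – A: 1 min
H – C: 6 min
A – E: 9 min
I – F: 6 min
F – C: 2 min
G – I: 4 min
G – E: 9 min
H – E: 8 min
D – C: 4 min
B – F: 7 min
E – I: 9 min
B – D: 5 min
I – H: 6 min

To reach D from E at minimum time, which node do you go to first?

A

Candidate routes:
E–A–C–D: 9+1+4 = 14
E–H–C–D: 8+6+4 = 18
The minimum is 14 min via E–A–C–D.
So from E the first move is to A.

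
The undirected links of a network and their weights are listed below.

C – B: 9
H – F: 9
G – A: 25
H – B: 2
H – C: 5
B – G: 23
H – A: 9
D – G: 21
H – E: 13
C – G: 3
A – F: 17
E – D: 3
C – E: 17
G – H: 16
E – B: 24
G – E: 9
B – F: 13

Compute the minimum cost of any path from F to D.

Settle nodes by increasing distance from F:
F: 0
H: 9  (via F)
B: 11  (via H)
C: 14  (via H)
A: 17  (via F)
G: 17  (via C)
E: 22  (via H)
D: 25  (via E)
Shortest route: F → H → E → D = 25.

25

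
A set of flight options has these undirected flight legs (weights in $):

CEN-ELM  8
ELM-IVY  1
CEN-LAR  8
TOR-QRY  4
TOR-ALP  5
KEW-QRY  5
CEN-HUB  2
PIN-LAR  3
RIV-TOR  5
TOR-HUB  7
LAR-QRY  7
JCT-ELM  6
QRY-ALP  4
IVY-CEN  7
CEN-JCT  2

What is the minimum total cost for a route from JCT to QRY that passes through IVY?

$27

Shortest JCT→IVY: JCT–ELM–IVY = 7
Best IVY to QRY: IVY–CEN–HUB–TOR–QRY costing 20
Total via IVY: 7 + 20 = $27.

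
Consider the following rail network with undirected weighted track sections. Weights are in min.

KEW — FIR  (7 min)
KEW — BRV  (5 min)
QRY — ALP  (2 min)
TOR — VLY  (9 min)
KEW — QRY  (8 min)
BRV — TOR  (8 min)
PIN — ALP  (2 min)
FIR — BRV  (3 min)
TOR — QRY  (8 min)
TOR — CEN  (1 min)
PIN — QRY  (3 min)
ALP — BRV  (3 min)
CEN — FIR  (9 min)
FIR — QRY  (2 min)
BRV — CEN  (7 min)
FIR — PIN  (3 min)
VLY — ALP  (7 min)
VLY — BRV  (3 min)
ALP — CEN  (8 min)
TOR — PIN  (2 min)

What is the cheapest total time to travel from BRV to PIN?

5 min

Enumerating some paths:
BRV–ALP–QRY–PIN: 3+2+3 = 8
BRV–ALP–PIN: 3+2 = 5
BRV–FIR–QRY–PIN: 3+2+3 = 8
BRV–FIR–PIN: 3+3 = 6
The minimum is 5 min via BRV–ALP–PIN.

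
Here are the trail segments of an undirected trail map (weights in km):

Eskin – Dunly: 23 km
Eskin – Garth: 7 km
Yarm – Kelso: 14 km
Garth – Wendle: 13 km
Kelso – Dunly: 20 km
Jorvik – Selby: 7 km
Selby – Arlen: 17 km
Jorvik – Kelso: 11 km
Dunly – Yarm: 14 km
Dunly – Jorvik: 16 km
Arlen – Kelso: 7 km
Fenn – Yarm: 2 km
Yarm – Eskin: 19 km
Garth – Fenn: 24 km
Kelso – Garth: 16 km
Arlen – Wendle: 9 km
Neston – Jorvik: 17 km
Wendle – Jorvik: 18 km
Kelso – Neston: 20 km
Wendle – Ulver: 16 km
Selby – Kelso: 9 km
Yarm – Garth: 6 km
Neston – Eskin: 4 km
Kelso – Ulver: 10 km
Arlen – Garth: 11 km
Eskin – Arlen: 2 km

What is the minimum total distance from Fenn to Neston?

19 km

Shortest distances from Fenn:
Fenn: 0
Yarm: 2  (via Fenn)
Garth: 8  (via Yarm)
Eskin: 15  (via Garth)
Dunly: 16  (via Yarm)
Kelso: 16  (via Yarm)
Arlen: 17  (via Eskin)
Neston: 19  (via Eskin)
Shortest route: Fenn → Yarm → Garth → Eskin → Neston = 19 km.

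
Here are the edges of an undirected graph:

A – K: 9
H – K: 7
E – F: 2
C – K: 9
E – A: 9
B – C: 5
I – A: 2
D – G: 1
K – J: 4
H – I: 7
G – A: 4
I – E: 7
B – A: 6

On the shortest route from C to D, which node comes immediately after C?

Compare a few routes:
C–K–A–G–D: 9+9+4+1 = 23
C–B–A–G–D: 5+6+4+1 = 16
Cheapest is C–B–A–G–D at 16.
So from C the first move is to B.

B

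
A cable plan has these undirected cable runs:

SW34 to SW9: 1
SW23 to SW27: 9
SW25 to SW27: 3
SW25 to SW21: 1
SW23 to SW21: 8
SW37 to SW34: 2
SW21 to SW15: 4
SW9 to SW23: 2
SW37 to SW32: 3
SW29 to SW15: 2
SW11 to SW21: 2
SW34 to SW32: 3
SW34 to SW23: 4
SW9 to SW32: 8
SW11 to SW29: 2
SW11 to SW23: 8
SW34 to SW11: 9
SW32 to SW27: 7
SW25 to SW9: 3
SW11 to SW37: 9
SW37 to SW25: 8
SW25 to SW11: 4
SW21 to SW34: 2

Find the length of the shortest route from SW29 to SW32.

Compare a few routes:
SW29 - SW11 - SW21 - SW34 - SW32: 2+2+2+3 = 9
SW29 - SW11 - SW21 - SW34 - SW37 - SW32: 2+2+2+2+3 = 11
SW29 - SW15 - SW21 - SW34 - SW32: 2+4+2+3 = 11
Cheapest is SW29 - SW11 - SW21 - SW34 - SW32 at 9.

9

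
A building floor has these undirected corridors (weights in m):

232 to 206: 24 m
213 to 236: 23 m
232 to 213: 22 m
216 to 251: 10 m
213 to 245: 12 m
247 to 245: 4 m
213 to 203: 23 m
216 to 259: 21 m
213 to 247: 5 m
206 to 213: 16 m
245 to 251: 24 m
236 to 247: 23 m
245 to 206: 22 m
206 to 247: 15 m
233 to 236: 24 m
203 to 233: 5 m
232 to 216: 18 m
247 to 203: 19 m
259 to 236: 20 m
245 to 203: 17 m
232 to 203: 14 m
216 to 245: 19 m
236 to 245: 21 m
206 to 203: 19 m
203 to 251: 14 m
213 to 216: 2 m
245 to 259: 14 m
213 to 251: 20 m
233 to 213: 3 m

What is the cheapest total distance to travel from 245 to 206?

Candidate routes:
245 → 206: 22 = 22
245 → 247 → 213 → 206: 4+5+16 = 25
245 → 247 → 206: 4+15 = 19
The minimum is 19 m via 245 → 247 → 206.

19 m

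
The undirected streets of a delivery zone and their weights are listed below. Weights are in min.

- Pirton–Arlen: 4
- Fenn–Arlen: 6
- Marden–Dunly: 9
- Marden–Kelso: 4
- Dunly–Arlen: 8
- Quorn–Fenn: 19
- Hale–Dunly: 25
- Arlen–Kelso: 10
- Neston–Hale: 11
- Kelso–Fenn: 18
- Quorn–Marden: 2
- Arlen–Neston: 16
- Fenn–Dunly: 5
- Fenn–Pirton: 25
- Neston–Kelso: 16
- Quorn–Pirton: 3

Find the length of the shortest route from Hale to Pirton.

Candidate routes:
Hale–Dunly–Arlen–Pirton: 25+8+4 = 37
Hale–Neston–Kelso–Marden–Quorn–Pirton: 11+16+4+2+3 = 36
Hale–Neston–Arlen–Pirton: 11+16+4 = 31
The minimum is 31 min via Hale–Neston–Arlen–Pirton.

31 min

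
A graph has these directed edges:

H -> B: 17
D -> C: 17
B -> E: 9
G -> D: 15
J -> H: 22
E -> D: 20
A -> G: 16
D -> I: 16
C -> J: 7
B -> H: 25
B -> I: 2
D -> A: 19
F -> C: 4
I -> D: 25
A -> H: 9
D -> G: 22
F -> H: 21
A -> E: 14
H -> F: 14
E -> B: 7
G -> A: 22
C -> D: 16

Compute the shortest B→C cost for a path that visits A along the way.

Shortest B→A: B–I–D–A = 46
Shortest A→C: A–H–F–C = 27
Total via A: 46 + 27 = 73.

73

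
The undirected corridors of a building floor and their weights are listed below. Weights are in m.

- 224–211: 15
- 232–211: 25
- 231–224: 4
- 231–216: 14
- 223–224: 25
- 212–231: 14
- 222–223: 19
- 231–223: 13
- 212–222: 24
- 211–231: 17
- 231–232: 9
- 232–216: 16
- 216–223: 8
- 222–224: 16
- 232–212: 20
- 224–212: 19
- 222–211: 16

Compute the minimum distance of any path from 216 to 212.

28 m

Candidate routes:
216 - 231 - 224 - 212: 14+4+19 = 37
216 - 231 - 212: 14+14 = 28
216 - 223 - 231 - 212: 8+13+14 = 35
216 - 232 - 212: 16+20 = 36
Cheapest is 216 - 231 - 212 at 28 m.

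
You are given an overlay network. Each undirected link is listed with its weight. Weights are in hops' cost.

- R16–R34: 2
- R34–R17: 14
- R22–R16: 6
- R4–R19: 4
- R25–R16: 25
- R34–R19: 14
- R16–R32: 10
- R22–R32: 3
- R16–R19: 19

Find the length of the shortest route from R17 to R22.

22 hops' cost

Running Dijkstra from R17:
R17: 0
R34: 14  (via R17)
R16: 16  (via R34)
R22: 22  (via R16)
Shortest route: R17–R34–R16–R22 = 22 hops' cost.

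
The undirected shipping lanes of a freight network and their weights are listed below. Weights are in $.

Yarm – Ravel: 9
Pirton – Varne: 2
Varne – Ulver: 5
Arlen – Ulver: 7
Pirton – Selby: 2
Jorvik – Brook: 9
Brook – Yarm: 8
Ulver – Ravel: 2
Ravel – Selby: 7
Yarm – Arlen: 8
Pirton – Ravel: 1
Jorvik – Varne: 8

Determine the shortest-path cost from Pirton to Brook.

$18

Running Dijkstra from Pirton:
Pirton: 0
Ravel: 1  (via Pirton)
Selby: 2  (via Pirton)
Varne: 2  (via Pirton)
Ulver: 3  (via Ravel)
Yarm: 10  (via Ravel)
Jorvik: 10  (via Varne)
Arlen: 10  (via Ulver)
Brook: 18  (via Yarm)
Shortest route: Pirton–Ravel–Yarm–Brook = $18.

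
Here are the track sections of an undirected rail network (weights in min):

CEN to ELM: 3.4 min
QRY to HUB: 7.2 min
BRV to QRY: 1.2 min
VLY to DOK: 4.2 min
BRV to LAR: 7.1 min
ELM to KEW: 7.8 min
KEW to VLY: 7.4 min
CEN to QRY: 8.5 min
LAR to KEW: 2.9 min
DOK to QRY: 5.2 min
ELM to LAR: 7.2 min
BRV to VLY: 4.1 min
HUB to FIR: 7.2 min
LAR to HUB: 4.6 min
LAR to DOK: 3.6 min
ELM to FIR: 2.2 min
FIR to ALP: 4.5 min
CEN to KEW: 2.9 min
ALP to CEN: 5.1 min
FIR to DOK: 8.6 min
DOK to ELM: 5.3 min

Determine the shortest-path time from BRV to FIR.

13.9 min

Enumerating some paths:
BRV–QRY–DOK–FIR: 1.2+5.2+8.6 = 15
BRV–QRY–HUB–FIR: 1.2+7.2+7.2 = 15.6
BRV–QRY–DOK–ELM–FIR: 1.2+5.2+5.3+2.2 = 13.9
BRV–QRY–CEN–ELM–FIR: 1.2+8.5+3.4+2.2 = 15.3
Cheapest is BRV–QRY–DOK–ELM–FIR at 13.9 min.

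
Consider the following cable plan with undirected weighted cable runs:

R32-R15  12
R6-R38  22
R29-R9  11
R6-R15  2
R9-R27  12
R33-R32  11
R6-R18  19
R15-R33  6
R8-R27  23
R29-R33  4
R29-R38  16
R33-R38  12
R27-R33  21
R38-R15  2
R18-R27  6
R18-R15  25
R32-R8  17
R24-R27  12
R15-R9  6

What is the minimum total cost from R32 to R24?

Settle nodes by increasing distance from R32:
R32: 0
R33: 11  (via R32)
R15: 12  (via R32)
R6: 14  (via R15)
R38: 14  (via R15)
R29: 15  (via R33)
R8: 17  (via R32)
R9: 18  (via R15)
R27: 30  (via R9)
R18: 33  (via R6)
R24: 42  (via R27)
Shortest route: R32 → R15 → R9 → R27 → R24 = 42.

42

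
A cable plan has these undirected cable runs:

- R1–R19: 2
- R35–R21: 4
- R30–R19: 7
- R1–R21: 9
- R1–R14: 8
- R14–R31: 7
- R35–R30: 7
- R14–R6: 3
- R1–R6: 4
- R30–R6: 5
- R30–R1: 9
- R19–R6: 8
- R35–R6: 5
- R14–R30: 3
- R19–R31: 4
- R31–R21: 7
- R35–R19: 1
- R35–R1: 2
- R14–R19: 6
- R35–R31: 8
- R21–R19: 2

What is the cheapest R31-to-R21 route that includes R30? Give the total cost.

Shortest R31→R30: R31 → R14 → R30 = 10
Best R30 to R21: R30 → R19 → R21 costing 9
Total via R30: 10 + 9 = 19.

19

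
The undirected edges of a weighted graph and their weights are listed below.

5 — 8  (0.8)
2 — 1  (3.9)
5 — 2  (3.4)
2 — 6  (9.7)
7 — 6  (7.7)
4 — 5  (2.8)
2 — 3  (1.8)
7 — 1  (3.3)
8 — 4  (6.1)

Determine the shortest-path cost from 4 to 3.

Shortest distances from 4:
4: 0
5: 2.8  (via 4)
8: 3.6  (via 5)
2: 6.2  (via 5)
3: 8  (via 2)
Shortest route: 4–5–2–3 = 8.

8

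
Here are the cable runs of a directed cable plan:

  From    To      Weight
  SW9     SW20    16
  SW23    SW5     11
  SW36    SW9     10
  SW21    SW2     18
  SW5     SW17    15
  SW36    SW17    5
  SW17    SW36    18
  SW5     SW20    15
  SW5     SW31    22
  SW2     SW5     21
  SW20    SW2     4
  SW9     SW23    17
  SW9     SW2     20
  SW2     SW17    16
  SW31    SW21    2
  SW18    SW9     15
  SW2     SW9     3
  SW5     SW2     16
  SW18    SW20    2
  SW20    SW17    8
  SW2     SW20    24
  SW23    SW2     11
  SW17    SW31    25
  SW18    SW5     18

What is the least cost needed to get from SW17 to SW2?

45

Enumerating some paths:
SW17 → SW31 → SW21 → SW2: 25+2+18 = 45
SW17 → SW36 → SW9 → SW20 → SW2: 18+10+16+4 = 48
The minimum is 45 via SW17 → SW31 → SW21 → SW2.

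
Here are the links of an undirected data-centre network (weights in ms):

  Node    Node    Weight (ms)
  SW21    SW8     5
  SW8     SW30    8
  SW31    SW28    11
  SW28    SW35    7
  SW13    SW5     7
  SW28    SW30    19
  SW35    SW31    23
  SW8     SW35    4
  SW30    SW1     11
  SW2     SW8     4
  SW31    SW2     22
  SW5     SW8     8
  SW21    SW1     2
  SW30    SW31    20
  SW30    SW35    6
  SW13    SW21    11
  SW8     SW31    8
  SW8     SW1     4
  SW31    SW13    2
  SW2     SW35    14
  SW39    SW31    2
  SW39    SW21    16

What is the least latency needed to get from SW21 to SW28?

16 ms

Settle nodes by increasing distance from SW21:
SW21: 0
SW1: 2  (via SW21)
SW8: 5  (via SW21)
SW2: 9  (via SW8)
SW35: 9  (via SW8)
SW13: 11  (via SW21)
SW30: 13  (via SW1)
SW31: 13  (via SW8)
SW5: 13  (via SW8)
SW39: 15  (via SW31)
SW28: 16  (via SW35)
Shortest route: SW21 → SW8 → SW35 → SW28 = 16 ms.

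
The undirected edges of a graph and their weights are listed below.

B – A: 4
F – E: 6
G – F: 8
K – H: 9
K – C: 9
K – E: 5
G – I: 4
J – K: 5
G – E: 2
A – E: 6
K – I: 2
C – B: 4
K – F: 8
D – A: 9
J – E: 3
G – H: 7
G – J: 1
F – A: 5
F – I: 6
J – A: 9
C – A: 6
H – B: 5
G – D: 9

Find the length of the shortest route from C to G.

14

Enumerating some paths:
C - K - I - G: 9+2+4 = 15
C - A - E - G: 6+6+2 = 14
C - K - J - G: 9+5+1 = 15
Cheapest is C - A - E - G at 14.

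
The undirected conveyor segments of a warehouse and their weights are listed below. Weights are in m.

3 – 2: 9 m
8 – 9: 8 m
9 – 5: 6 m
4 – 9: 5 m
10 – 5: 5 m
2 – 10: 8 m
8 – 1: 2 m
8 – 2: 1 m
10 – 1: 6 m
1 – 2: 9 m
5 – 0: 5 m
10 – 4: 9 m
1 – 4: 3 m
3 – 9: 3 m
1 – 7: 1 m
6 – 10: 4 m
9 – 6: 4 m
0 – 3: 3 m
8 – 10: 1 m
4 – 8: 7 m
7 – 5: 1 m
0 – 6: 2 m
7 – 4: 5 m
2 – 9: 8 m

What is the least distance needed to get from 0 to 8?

Candidate routes:
0–6–10–8: 2+4+1 = 7
0–5–7–1–8: 5+1+1+2 = 9
0–3–2–8: 3+9+1 = 13
0–5–10–8: 5+5+1 = 11
The minimum is 7 m via 0–6–10–8.

7 m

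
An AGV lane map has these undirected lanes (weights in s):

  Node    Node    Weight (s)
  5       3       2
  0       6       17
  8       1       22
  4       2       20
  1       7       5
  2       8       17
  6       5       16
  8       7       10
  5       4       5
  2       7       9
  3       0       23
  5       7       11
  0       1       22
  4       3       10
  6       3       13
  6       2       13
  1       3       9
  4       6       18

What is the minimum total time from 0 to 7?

27 s

Enumerating some paths:
0 → 3 → 1 → 7: 23+9+5 = 37
0 → 3 → 5 → 7: 23+2+11 = 36
0 → 1 → 7: 22+5 = 27
The minimum is 27 s via 0 → 1 → 7.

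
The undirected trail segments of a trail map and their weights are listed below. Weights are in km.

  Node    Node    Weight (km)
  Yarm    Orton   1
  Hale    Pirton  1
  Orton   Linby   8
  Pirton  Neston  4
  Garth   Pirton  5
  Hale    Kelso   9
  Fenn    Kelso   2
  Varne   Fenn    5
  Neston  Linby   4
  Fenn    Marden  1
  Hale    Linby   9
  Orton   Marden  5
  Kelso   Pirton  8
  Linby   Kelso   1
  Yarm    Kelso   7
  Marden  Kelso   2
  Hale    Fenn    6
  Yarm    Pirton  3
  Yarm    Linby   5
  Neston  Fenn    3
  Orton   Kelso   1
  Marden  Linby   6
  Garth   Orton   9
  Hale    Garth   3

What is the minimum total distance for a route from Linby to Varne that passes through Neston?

Best Linby to Neston: Linby → Neston costing 4
Shortest Neston→Varne: Neston → Fenn → Varne = 8
Total via Neston: 4 + 8 = 12 km.

12 km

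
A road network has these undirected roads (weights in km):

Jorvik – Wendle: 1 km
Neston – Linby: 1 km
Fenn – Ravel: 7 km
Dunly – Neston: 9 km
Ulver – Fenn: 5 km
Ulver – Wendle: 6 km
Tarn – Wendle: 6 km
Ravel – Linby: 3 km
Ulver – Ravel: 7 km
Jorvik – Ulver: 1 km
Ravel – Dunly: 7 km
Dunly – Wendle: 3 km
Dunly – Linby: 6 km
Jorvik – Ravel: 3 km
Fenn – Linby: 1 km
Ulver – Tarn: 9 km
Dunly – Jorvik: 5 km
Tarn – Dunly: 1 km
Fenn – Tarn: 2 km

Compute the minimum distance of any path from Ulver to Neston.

7 km

Running Dijkstra from Ulver:
Ulver: 0
Jorvik: 1  (via Ulver)
Wendle: 2  (via Jorvik)
Ravel: 4  (via Jorvik)
Dunly: 5  (via Wendle)
Fenn: 5  (via Ulver)
Linby: 6  (via Fenn)
Tarn: 6  (via Dunly)
Neston: 7  (via Linby)
Shortest route: Ulver → Fenn → Linby → Neston = 7 km.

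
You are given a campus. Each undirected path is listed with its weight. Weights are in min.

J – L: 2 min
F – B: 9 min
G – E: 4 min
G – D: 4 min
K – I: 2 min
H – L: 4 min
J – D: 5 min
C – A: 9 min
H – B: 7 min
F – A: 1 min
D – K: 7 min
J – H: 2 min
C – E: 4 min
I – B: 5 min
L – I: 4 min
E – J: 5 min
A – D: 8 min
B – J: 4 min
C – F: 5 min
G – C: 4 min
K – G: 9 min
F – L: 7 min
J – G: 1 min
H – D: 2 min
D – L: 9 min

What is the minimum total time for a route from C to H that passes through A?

16 min

Shortest C→A: C → F → A = 6
Shortest A→H: A → D → H = 10
Total via A: 6 + 10 = 16 min.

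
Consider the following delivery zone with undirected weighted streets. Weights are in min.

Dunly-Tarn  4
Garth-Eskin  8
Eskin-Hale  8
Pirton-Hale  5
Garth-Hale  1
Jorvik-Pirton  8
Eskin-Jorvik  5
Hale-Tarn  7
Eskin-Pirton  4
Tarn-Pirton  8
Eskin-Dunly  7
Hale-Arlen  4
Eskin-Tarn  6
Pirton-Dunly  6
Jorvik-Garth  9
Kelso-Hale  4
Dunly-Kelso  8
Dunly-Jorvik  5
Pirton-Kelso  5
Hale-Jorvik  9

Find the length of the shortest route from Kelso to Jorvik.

13 min

Enumerating some paths:
Kelso - Pirton - Eskin - Jorvik: 5+4+5 = 14
Kelso - Hale - Jorvik: 4+9 = 13
Cheapest is Kelso - Hale - Jorvik at 13 min.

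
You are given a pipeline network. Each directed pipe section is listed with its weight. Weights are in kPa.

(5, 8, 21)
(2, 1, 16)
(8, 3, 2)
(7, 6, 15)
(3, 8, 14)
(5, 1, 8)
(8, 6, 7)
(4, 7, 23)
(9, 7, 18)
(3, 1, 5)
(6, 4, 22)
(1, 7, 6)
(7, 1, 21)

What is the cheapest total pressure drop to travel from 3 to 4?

43 kPa

Running Dijkstra from 3:
3: 0
1: 5  (via 3)
7: 11  (via 1)
8: 14  (via 3)
6: 21  (via 8)
4: 43  (via 6)
Shortest route: 3–8–6–4 = 43 kPa.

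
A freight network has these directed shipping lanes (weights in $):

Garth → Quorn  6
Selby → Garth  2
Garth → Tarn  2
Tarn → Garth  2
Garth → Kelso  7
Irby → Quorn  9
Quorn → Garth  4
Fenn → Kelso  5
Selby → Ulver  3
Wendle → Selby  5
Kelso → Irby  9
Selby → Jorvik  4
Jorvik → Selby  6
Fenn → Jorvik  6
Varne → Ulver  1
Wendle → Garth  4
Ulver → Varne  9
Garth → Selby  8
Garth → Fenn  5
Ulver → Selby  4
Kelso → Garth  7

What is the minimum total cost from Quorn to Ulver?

Running Dijkstra from Quorn:
Quorn: 0
Garth: 4  (via Quorn)
Tarn: 6  (via Garth)
Fenn: 9  (via Garth)
Kelso: 11  (via Garth)
Selby: 12  (via Garth)
Ulver: 15  (via Selby)
Shortest route: Quorn–Garth–Selby–Ulver = $15.

$15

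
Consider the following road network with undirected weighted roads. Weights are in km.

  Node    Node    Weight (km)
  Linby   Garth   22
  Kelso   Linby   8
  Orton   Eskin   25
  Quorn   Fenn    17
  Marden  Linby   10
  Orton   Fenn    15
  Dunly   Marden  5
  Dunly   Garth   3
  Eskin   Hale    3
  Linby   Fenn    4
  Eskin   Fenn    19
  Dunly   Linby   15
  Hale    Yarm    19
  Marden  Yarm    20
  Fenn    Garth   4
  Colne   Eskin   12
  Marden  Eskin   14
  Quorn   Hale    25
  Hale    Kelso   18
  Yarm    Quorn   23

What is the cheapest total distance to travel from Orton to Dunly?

22 km

Shortest distances from Orton:
Orton: 0
Fenn: 15  (via Orton)
Linby: 19  (via Fenn)
Garth: 19  (via Fenn)
Dunly: 22  (via Garth)
Shortest route: Orton–Fenn–Garth–Dunly = 22 km.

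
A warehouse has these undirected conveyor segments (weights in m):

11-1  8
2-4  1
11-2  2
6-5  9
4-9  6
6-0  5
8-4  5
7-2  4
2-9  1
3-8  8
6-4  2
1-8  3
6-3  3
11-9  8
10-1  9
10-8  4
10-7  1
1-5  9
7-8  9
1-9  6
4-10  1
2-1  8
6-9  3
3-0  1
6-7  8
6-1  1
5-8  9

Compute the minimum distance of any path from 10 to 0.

Compare a few routes:
10–4–6–0: 1+2+5 = 8
10–4–6–3–0: 1+2+3+1 = 7
The minimum is 7 m via 10–4–6–3–0.

7 m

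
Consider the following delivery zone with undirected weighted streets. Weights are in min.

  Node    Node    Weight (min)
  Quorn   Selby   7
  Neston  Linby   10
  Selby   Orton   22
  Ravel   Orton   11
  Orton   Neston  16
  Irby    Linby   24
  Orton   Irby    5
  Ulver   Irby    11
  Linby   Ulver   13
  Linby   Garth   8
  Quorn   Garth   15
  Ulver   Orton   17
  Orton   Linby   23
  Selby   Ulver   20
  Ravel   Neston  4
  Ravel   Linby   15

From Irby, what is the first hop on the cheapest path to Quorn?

Candidate routes:
Irby - Ulver - Selby - Quorn: 11+20+7 = 38
Irby - Orton - Selby - Quorn: 5+22+7 = 34
Cheapest is Irby - Orton - Selby - Quorn at 34 min.
So from Irby the first move is to Orton.

Orton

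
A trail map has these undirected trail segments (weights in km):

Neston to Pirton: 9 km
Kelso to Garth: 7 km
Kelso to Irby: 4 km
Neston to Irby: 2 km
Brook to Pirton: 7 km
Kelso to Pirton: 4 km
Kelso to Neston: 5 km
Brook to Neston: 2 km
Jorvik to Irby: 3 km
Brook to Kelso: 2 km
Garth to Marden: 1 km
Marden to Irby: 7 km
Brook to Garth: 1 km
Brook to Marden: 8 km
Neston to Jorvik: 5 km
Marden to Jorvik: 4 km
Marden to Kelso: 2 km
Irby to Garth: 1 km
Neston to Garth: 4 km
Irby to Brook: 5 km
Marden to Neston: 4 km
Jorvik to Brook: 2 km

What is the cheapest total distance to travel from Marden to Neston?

4 km

Candidate routes:
Marden - Garth - Neston: 1+4 = 5
Marden - Neston: 4 = 4
Cheapest is Marden - Neston at 4 km.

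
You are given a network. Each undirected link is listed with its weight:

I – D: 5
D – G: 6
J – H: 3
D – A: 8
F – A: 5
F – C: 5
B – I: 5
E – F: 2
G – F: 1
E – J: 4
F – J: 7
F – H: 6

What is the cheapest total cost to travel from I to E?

Candidate routes:
I–D–A–F–E: 5+8+5+2 = 20
I–D–G–F–E: 5+6+1+2 = 14
I–D–G–F–J–E: 5+6+1+7+4 = 23
Cheapest is I–D–G–F–E at 14.

14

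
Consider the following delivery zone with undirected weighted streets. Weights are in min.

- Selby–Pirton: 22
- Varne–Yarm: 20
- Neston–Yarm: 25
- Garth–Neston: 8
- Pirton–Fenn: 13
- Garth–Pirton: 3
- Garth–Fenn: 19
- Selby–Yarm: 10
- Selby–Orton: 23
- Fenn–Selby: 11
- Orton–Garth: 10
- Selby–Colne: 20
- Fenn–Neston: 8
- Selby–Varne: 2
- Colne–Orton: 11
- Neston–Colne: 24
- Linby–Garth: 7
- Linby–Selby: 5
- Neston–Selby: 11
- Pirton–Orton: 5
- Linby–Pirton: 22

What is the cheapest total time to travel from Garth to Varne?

Shortest distances from Garth:
Garth: 0
Pirton: 3  (via Garth)
Linby: 7  (via Garth)
Orton: 8  (via Pirton)
Neston: 8  (via Garth)
Selby: 12  (via Linby)
Varne: 14  (via Selby)
Shortest route: Garth–Linby–Selby–Varne = 14 min.

14 min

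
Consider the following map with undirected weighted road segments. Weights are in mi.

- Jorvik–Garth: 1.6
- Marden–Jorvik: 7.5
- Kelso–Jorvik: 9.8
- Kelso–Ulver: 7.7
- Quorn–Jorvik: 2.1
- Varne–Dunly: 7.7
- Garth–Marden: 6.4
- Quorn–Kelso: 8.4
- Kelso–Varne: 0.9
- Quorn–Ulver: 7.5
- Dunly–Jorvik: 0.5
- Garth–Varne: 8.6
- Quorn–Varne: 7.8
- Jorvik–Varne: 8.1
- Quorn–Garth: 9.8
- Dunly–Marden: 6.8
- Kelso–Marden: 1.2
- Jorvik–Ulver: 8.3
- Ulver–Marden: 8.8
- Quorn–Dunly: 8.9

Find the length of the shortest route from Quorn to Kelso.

8.4 mi

Shortest distances from Quorn:
Quorn: 0
Jorvik: 2.1  (via Quorn)
Dunly: 2.6  (via Jorvik)
Garth: 3.7  (via Jorvik)
Ulver: 7.5  (via Quorn)
Varne: 7.8  (via Quorn)
Kelso: 8.4  (via Quorn)
Shortest route: Quorn–Kelso = 8.4 mi.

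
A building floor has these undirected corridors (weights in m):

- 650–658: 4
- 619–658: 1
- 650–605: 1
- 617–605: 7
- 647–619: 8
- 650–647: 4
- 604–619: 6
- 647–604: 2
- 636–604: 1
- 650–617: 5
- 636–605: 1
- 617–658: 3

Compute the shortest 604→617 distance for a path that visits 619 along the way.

10 m

Shortest 604→619: 604 → 619 = 6
Best 619 to 617: 619 → 658 → 617 costing 4
Total via 619: 6 + 4 = 10 m.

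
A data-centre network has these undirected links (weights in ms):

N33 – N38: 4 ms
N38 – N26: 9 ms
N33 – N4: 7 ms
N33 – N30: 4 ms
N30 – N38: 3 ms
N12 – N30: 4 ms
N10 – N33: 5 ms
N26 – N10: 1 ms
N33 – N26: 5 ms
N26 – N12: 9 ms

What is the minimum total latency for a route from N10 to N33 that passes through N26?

6 ms

Shortest N10→N26: N10 → N26 = 1
Shortest N26→N33: N26 → N33 = 5
Total via N26: 1 + 5 = 6 ms.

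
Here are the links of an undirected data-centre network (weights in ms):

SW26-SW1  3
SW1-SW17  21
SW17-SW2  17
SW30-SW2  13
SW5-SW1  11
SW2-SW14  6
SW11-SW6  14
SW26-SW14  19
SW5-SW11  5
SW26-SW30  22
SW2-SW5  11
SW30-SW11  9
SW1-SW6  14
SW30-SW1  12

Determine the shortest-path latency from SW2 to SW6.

30 ms

Running Dijkstra from SW2:
SW2: 0
SW14: 6  (via SW2)
SW5: 11  (via SW2)
SW30: 13  (via SW2)
SW11: 16  (via SW5)
SW17: 17  (via SW2)
SW1: 22  (via SW5)
SW26: 25  (via SW14)
SW6: 30  (via SW11)
Shortest route: SW2 → SW5 → SW11 → SW6 = 30 ms.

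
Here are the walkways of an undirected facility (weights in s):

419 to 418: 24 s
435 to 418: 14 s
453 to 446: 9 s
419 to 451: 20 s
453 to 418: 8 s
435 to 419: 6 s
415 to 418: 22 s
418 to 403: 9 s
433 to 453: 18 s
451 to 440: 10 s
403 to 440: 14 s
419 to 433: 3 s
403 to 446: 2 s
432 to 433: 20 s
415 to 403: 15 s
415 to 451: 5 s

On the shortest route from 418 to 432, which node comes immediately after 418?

Candidate routes:
418 → 435 → 419 → 433 → 432: 14+6+3+20 = 43
418 → 453 → 433 → 432: 8+18+20 = 46
Cheapest is 418 → 435 → 419 → 433 → 432 at 43 s.
So from 418 the first move is to 435.

435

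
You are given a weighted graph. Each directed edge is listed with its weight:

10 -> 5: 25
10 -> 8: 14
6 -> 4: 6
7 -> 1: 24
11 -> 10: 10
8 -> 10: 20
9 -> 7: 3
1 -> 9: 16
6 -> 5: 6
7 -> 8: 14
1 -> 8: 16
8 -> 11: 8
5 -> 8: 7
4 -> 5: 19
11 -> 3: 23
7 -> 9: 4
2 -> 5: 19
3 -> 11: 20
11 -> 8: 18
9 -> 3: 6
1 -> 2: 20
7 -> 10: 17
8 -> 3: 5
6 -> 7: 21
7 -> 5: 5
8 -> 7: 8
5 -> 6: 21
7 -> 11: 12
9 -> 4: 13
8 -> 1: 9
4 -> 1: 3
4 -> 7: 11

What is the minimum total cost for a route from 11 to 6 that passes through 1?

Best 11 to 1: 11 → 8 → 1 costing 27
Shortest 1→6: 1 → 9 → 7 → 5 → 6 = 45
Total via 1: 27 + 45 = 72.

72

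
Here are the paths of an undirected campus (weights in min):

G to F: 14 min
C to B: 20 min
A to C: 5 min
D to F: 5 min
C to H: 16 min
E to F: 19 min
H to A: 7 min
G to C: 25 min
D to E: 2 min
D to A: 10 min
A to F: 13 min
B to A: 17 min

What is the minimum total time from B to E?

29 min

Running Dijkstra from B:
B: 0
A: 17  (via B)
C: 20  (via B)
H: 24  (via A)
D: 27  (via A)
E: 29  (via D)
Shortest route: B–A–D–E = 29 min.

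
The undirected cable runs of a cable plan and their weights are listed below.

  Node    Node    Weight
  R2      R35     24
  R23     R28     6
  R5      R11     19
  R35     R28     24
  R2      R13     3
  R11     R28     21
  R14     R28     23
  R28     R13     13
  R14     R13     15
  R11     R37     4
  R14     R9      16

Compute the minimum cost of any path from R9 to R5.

79

Compare a few routes:
R9 → R14 → R13 → R28 → R11 → R5: 16+15+13+21+19 = 84
R9 → R14 → R13 → R2 → R35 → R28 → R11 → R5: 16+15+3+24+24+21+19 = 122
R9 → R14 → R28 → R11 → R5: 16+23+21+19 = 79
Cheapest is R9 → R14 → R28 → R11 → R5 at 79.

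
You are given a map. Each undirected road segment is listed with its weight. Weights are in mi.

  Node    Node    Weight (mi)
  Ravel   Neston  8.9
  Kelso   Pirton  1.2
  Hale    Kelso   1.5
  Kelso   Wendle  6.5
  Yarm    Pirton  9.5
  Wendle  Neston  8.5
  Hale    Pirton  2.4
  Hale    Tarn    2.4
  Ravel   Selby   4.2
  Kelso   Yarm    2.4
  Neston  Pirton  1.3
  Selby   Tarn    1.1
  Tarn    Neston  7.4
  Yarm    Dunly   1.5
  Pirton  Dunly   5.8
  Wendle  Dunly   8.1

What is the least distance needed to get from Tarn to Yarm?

6.3 mi

Running Dijkstra from Tarn:
Tarn: 0
Selby: 1.1  (via Tarn)
Hale: 2.4  (via Tarn)
Kelso: 3.9  (via Hale)
Pirton: 4.8  (via Hale)
Ravel: 5.3  (via Selby)
Neston: 6.1  (via Pirton)
Yarm: 6.3  (via Kelso)
Shortest route: Tarn–Hale–Kelso–Yarm = 6.3 mi.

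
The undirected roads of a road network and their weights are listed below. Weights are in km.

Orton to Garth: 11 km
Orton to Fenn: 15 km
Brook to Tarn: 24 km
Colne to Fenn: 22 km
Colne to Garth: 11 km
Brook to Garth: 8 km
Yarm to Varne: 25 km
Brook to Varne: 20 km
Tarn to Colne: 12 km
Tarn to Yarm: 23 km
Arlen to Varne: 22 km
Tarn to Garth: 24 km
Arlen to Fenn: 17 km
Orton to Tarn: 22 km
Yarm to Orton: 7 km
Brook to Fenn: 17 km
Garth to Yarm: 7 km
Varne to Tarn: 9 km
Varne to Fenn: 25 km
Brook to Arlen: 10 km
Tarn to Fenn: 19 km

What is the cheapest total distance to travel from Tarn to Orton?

Running Dijkstra from Tarn:
Tarn: 0
Varne: 9  (via Tarn)
Colne: 12  (via Tarn)
Fenn: 19  (via Tarn)
Orton: 22  (via Tarn)
Shortest route: Tarn → Orton = 22 km.

22 km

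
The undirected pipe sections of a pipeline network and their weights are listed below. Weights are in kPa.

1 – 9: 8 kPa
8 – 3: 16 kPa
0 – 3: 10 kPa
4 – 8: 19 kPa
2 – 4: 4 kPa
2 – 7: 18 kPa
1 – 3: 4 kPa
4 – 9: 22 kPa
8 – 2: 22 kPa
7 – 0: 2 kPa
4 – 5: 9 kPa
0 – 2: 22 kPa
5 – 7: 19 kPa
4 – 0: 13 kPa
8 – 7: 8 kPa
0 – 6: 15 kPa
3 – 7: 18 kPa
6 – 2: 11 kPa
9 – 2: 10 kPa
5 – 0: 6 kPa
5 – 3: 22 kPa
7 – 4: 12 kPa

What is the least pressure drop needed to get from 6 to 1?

Compare a few routes:
6 → 2 → 9 → 1: 11+10+8 = 29
6 → 0 → 7 → 3 → 1: 15+2+18+4 = 39
6 → 2 → 4 → 7 → 0 → 3 → 1: 11+4+12+2+10+4 = 43
6 → 2 → 4 → 0 → 3 → 1: 11+4+13+10+4 = 42
Cheapest is 6 → 2 → 9 → 1 at 29 kPa.

29 kPa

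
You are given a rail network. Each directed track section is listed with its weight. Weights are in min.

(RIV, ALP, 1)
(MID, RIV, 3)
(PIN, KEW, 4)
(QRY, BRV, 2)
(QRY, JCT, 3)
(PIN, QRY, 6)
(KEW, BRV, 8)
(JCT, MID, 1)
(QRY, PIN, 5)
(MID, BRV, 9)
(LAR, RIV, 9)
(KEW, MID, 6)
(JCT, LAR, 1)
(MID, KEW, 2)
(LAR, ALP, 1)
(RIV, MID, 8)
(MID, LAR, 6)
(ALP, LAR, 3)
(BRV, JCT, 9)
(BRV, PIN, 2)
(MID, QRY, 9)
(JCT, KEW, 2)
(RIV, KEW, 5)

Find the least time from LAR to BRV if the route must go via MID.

26 min

Best LAR to MID: LAR → RIV → MID costing 17
Shortest MID→BRV: MID → BRV = 9
Total via MID: 17 + 9 = 26 min.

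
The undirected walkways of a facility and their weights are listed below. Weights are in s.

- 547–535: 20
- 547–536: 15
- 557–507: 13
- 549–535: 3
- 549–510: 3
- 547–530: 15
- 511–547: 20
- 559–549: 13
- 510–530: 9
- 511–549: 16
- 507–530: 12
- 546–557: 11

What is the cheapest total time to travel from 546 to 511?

64 s

Compare a few routes:
546 - 557 - 507 - 530 - 547 - 535 - 549 - 511: 11+13+12+15+20+3+16 = 90
546 - 557 - 507 - 530 - 510 - 549 - 511: 11+13+12+9+3+16 = 64
546 - 557 - 507 - 530 - 510 - 549 - 535 - 547 - 511: 11+13+12+9+3+3+20+20 = 91
546 - 557 - 507 - 530 - 547 - 511: 11+13+12+15+20 = 71
Cheapest is 546 - 557 - 507 - 530 - 510 - 549 - 511 at 64 s.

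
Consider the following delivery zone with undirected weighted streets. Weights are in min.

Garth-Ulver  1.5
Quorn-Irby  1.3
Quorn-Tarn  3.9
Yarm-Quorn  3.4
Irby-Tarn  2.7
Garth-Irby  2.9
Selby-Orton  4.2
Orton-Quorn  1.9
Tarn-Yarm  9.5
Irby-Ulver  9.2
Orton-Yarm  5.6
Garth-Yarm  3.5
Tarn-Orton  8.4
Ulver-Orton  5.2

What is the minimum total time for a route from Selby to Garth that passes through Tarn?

15.6 min

Shortest Selby→Tarn: Selby → Orton → Quorn → Tarn = 10
Best Tarn to Garth: Tarn → Irby → Garth costing 5.6
Total via Tarn: 10 + 5.6 = 15.6 min.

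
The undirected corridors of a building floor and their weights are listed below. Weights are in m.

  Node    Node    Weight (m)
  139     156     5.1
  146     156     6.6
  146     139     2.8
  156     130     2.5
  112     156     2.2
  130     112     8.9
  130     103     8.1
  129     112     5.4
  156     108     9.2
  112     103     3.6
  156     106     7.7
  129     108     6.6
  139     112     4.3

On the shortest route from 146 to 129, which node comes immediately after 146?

139

Enumerating some paths:
146–156–112–129: 6.6+2.2+5.4 = 14.2
146–139–156–112–129: 2.8+5.1+2.2+5.4 = 15.5
146–139–112–129: 2.8+4.3+5.4 = 12.5
The minimum is 12.5 m via 146–139–112–129.
So from 146 the first move is to 139.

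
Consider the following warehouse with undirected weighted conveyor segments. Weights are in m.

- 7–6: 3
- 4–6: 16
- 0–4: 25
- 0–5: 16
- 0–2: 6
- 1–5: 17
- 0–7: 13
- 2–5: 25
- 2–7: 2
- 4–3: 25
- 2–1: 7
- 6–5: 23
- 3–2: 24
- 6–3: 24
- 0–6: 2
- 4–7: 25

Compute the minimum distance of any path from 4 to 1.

28 m

Settle nodes by increasing distance from 4:
4: 0
6: 16  (via 4)
0: 18  (via 6)
7: 19  (via 6)
2: 21  (via 7)
3: 25  (via 4)
1: 28  (via 2)
Shortest route: 4–6–7–2–1 = 28 m.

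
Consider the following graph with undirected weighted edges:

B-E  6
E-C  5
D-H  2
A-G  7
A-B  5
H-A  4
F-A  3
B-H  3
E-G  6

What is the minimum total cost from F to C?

19

Shortest distances from F:
F: 0
A: 3  (via F)
H: 7  (via A)
B: 8  (via A)
D: 9  (via H)
G: 10  (via A)
E: 14  (via B)
C: 19  (via E)
Shortest route: F → A → B → E → C = 19.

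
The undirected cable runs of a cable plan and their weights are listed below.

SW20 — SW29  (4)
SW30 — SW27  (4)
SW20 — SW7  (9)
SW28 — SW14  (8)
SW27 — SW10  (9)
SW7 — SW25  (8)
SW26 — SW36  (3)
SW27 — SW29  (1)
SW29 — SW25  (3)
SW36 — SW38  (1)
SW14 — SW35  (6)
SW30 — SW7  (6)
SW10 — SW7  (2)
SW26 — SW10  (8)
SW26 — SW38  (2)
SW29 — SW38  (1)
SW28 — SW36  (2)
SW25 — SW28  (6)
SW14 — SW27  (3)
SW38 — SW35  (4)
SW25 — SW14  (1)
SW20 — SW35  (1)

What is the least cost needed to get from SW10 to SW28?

13

Compare a few routes:
SW10 - SW7 - SW25 - SW28: 2+8+6 = 16
SW10 - SW26 - SW36 - SW28: 8+3+2 = 13
SW10 - SW7 - SW30 - SW27 - SW29 - SW38 - SW36 - SW28: 2+6+4+1+1+1+2 = 17
SW10 - SW27 - SW29 - SW38 - SW36 - SW28: 9+1+1+1+2 = 14
The minimum is 13 via SW10 - SW26 - SW36 - SW28.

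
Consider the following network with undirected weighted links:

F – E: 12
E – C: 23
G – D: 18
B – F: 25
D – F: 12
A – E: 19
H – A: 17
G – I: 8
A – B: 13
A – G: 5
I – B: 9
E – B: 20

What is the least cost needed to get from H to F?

Enumerating some paths:
H–A–G–D–F: 17+5+18+12 = 52
H–A–B–F: 17+13+25 = 55
H–A–E–F: 17+19+12 = 48
The minimum is 48 via H–A–E–F.

48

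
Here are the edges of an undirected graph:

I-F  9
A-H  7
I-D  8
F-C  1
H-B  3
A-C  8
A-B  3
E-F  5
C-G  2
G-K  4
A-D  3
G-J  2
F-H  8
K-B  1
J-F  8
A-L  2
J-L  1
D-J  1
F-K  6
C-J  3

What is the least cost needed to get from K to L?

Shortest distances from K:
K: 0
B: 1  (via K)
A: 4  (via B)
G: 4  (via K)
H: 4  (via B)
C: 6  (via G)
F: 6  (via K)
J: 6  (via G)
L: 6  (via A)
Shortest route: K–B–A–L = 6.

6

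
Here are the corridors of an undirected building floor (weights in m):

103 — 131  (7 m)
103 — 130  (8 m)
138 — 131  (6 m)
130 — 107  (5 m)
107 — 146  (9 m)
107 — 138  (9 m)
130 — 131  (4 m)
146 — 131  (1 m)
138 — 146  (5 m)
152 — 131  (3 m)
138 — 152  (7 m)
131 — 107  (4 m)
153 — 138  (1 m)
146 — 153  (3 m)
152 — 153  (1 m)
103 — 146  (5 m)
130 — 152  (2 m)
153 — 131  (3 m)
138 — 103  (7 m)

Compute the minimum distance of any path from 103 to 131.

Enumerating some paths:
103 → 146 → 131: 5+1 = 6
103 → 131: 7 = 7
The minimum is 6 m via 103 → 146 → 131.

6 m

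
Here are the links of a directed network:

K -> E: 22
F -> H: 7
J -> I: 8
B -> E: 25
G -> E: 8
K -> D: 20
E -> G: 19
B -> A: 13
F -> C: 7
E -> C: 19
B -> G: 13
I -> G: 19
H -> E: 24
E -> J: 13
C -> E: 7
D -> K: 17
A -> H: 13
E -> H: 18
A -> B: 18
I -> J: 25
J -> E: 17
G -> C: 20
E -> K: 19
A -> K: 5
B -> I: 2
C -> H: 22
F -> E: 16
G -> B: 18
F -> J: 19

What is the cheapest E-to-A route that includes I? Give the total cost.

Shortest E→I: E → J → I = 21
Best I to A: I → G → B → A costing 50
Total via I: 21 + 50 = 71.

71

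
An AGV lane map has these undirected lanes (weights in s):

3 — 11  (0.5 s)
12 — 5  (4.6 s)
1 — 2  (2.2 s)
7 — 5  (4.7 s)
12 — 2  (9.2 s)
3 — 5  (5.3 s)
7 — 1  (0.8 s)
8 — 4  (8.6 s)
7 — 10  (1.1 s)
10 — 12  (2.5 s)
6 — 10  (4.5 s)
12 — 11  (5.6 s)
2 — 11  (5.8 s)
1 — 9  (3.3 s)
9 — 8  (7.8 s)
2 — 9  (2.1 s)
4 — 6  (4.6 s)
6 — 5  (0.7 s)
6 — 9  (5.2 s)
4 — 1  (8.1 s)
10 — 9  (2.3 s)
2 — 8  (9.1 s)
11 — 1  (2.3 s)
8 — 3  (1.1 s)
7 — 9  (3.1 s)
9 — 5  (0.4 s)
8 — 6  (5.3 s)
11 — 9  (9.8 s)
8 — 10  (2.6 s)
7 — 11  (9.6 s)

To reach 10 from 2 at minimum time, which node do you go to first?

1

Compare a few routes:
2 → 1 → 7 → 10: 2.2+0.8+1.1 = 4.1
2 → 9 → 10: 2.1+2.3 = 4.4
Cheapest is 2 → 1 → 7 → 10 at 4.1 s.
So from 2 the first move is to 1.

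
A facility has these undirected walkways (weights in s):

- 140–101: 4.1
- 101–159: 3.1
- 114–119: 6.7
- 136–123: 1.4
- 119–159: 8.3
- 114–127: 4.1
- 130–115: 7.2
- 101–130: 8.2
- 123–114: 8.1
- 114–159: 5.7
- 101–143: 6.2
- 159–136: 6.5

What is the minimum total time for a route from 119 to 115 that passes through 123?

41.2 s

Best 119 to 123: 119–114–123 costing 14.8
Shortest 123→115: 123–136–159–101–130–115 = 26.4
Total via 123: 14.8 + 26.4 = 41.2 s.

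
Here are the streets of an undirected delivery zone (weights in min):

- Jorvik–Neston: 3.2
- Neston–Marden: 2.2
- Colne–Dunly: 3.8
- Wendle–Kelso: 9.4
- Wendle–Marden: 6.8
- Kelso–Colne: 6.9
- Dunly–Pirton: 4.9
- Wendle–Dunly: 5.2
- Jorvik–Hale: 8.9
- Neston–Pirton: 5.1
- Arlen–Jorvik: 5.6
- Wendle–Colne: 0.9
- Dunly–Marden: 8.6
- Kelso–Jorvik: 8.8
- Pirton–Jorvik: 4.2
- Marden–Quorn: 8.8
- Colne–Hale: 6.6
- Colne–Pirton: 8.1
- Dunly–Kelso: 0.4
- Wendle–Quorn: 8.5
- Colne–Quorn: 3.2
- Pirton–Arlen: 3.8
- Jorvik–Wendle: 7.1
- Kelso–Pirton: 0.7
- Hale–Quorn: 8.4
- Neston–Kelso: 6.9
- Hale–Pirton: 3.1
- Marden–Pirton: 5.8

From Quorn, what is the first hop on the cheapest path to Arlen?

Compare a few routes:
Quorn → Colne → Kelso → Pirton → Arlen: 3.2+6.9+0.7+3.8 = 14.6
Quorn → Colne → Wendle → Dunly → Kelso → Pirton → Arlen: 3.2+0.9+5.2+0.4+0.7+3.8 = 14.2
Quorn → Colne → Pirton → Arlen: 3.2+8.1+3.8 = 15.1
Quorn → Colne → Dunly → Kelso → Pirton → Arlen: 3.2+3.8+0.4+0.7+3.8 = 11.9
The minimum is 11.9 min via Quorn → Colne → Dunly → Kelso → Pirton → Arlen.
So from Quorn the first move is to Colne.

Colne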